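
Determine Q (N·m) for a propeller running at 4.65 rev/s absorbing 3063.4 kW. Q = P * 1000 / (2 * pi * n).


Formula: Q = P_W / (2 * pi * n)
Step 1 — P_W = 3063.4 kW * 1000 = 3063400.0 W
Step 2 — 2 * pi * n = 2 * pi * 4.65 = 29.216812
Step 3 — Q = 3063400.0 / 29.216812 ≈ 104850 N·m (5 s.f.)

104850 N·m


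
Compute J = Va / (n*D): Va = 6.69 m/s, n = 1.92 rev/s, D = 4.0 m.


Formula: J = Va / (n * D)
Step 1 — n * D = 1.92 * 4.0 = 7.68
Step 2 — J = 6.69 / 7.68 ≈ 0.87109 (5 s.f.)

0.87109


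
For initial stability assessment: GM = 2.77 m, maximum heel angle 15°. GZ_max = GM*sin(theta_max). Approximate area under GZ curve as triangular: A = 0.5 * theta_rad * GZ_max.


Formula: GZ_max = GM * sin(theta); Area = 0.5 * theta_rad * GZ_max
Step 1 — GZ_max = 2.77 * sin(15°) = 2.77 * 0.258819 = 0.716929 m
Step 2 — theta_rad = 15 * pi/180 = 0.261799 rad
Step 3 — Area = 0.5 * 0.261799 * 0.716929 ≈ 0.093846 m·rad (5 s.f.)

0.093846 m·rad


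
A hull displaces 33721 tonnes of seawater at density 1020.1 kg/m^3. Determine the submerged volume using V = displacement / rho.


Formula: V = mass / rho
Step 1 — convert tonnes to kg: 33721 t * 1000 = 33721000 kg
Step 2 — V = 33721000 / 1020.1 ≈ 33057 m^3 (5 s.f.)

33057 m^3


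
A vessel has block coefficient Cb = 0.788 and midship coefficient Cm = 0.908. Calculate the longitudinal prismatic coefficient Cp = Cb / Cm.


Formula: Cp = Cb / Cm
Substituting: Cp = 0.788 / 0.908
Result: Cp ≈ 0.86784 (5 s.f.)

0.86784


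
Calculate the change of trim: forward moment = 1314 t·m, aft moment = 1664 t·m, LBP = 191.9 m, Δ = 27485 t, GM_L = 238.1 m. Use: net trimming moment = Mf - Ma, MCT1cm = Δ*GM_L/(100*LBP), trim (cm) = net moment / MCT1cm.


Formula: net trimming moment = Mf - Ma; MCT1cm = Δ*GM_L/(100*LBP); trim = net moment / MCT1cm
Step 1 — net trimming moment = 1314 - 1664 = -350 t·m
Step 2 — MCT1cm = 27485 * 238.1 / (100 * 191.9) = 341.0202 t·m/cm
Step 3 — trim = -350 / 341.0202 ≈ -1.0263 cm (5 s.f.)

-1.0263 cm


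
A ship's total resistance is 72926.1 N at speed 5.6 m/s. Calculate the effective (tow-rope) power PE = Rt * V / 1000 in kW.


Formula: PE = Rt * V / 1000 (kW)
Step 1 — PE (W) = 72926.1 * 5.6 = 408386.16 W
Step 2 — PE (kW) = 408386.16 / 1000 ≈ 408.39 kW (5 s.f.)

408.39 kW


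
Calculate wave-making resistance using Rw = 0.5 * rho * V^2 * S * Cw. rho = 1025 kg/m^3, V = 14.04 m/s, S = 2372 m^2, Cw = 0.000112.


Formula: Rw = 0.5 * rho * V^2 * S * Cw
Step 1 — V^2 = 14.04^2 = 197.1216
Step 2 — 0.5 * rho * V^2 = 0.5 * 1025 * 197.1216 = 101024.82
Step 3 — Rw = 101024.82 * 2372 * 0.000112 ≈ 26839 N (5 s.f.)

26839 N


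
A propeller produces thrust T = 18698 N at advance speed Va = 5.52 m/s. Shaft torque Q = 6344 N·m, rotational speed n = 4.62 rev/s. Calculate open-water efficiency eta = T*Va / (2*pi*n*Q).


Formula: eta = T * Va / (2 * pi * n * Q)
Step 1 — numerator = T * Va = 18698 * 5.52 = 103212.96
Step 2 — 2 * pi * n = 2 * pi * 4.62 = 29.028316
Step 3 — denominator = 29.028316 * 6344 = 184155.64
Step 4 — eta = 103212.96 / 184155.64 ≈ 0.56047 (5 s.f.)

0.56047


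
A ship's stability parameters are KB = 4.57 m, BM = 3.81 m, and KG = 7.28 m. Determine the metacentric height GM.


Formula: GM = KB + BM - KG
Step 1 — KM = KB + BM = 4.57 + 3.81 = 8.38 m
Step 2 — GM = KM - KG = 8.38 - 7.28 = 1.1 m

1.1 m


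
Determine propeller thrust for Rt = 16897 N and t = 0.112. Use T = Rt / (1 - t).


Formula: T = Rt / (1 - t)
Step 1 — (1 - t) = 1 - 0.112 = 0.888
Step 2 — T = 16897 / 0.888 ≈ 19028 N (5 s.f.)

19028 N


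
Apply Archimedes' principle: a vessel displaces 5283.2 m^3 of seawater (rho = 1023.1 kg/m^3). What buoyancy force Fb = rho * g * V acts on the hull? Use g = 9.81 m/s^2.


Formula: Fb = rho * g * V
Substituting: Fb = 1023.1 * 9.81 * 5283.2
Intermediate: 1023.1 * 9.81 = 10036.611
Result: Fb = 10036.611 * 5283.2 ≈ 53025000 N (5 s.f.)

53025000 N


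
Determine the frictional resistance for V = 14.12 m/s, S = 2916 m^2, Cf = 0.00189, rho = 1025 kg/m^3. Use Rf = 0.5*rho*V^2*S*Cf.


Formula: Rf = 0.5 * rho * V^2 * S * Cf
Step 1 — V^2 = 14.12^2 = 199.3744
Step 2 — 0.5 * rho * V^2 = 0.5 * 1025 * 199.3744 = 102179.38
Step 3 — Rf = 102179.38 * 2916 * 0.00189 ≈ 563140 N (5 s.f.)

563140 N


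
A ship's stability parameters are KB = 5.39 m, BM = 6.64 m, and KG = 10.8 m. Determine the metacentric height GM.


Formula: GM = KB + BM - KG
Step 1 — KM = KB + BM = 5.39 + 6.64 = 12.03 m
Step 2 — GM = KM - KG = 12.03 - 10.8 = 1.23 m

1.23 m


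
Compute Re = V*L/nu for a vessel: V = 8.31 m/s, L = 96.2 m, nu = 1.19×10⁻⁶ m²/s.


Formula: Re = V * L / nu
Step 1 — V * L = 8.31 * 96.2 = 799.422 m^2/s
Step 2 — Re = 799.422 / 1.19e-6 = 6.72e+08

6.72e+08


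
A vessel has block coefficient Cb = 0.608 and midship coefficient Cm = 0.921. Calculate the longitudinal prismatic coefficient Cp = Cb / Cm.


Formula: Cp = Cb / Cm
Substituting: Cp = 0.608 / 0.921
Result: Cp ≈ 0.66015 (5 s.f.)

0.66015


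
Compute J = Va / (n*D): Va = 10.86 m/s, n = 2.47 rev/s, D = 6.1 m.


Formula: J = Va / (n * D)
Step 1 — n * D = 2.47 * 6.1 = 15.067
Step 2 — J = 10.86 / 15.067 ≈ 0.72078 (5 s.f.)

0.72078


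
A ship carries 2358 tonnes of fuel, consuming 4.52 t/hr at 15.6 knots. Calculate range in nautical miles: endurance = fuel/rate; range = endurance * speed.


Formula: endurance = fuel / rate; range = endurance * speed
Step 1 — endurance = 2358 / 4.52 = 521.6814 hours
Step 2 — range = 521.6814 * 15.6 ≈ 8138.2 nautical miles (5 s.f.)

8138.2 NM


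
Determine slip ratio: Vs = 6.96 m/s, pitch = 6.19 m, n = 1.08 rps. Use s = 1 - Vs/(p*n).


Formula: s = 1 - Vs / (p * n)
Step 1 — p * n = 6.19 * 1.08 = 6.6852
Step 2 — Vs / (p*n) = 6.96 / 6.6852 = 1.041106 (6 d.p.)
Step 3 — s = 1 - 1.041106 = -0.041106

-0.041106


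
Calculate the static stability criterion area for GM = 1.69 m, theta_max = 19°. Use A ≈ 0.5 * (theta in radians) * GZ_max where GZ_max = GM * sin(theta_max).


Formula: GZ_max = GM * sin(theta); Area = 0.5 * theta_rad * GZ_max
Step 1 — GZ_max = 1.69 * sin(19°) = 1.69 * 0.325568 = 0.55021 m
Step 2 — theta_rad = 19 * pi/180 = 0.331613 rad
Step 3 — Area = 0.5 * 0.331613 * 0.55021 ≈ 0.091228 m·rad (5 s.f.)

0.091228 m·rad


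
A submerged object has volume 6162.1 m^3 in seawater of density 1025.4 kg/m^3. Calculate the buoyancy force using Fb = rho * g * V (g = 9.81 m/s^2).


Formula: Fb = rho * g * V
Substituting: Fb = 1025.4 * 9.81 * 6162.1
Intermediate: 1025.4 * 9.81 = 10059.174
Result: Fb = 10059.174 * 6162.1 ≈ 61986000 N (5 s.f.)

61986000 N


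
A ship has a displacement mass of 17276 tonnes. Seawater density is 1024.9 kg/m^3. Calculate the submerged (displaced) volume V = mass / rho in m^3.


Formula: V = mass / rho
Step 1 — convert tonnes to kg: 17276 t * 1000 = 17276000 kg
Step 2 — V = 17276000 / 1024.9 ≈ 16856 m^3 (5 s.f.)

16856 m^3


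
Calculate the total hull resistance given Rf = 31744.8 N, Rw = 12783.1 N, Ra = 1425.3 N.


Formula: Rt = Rf + Rw + Ra
Substituting: Rt = 31744.8 + 12783.1 + 1425.3
Result: Rt = 45953.2 N

45953.2 N


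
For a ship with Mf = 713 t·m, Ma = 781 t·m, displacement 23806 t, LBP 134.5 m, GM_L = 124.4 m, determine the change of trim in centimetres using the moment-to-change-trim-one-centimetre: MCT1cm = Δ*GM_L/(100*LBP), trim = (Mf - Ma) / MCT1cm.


Formula: net trimming moment = Mf - Ma; MCT1cm = Δ*GM_L/(100*LBP); trim = net moment / MCT1cm
Step 1 — net trimming moment = 713 - 781 = -68 t·m
Step 2 — MCT1cm = 23806 * 124.4 / (100 * 134.5) = 220.1834 t·m/cm
Step 3 — trim = -68 / 220.1834 ≈ -0.30883 cm (5 s.f.)

-0.30883 cm


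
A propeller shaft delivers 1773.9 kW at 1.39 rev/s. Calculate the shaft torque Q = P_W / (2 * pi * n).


Formula: Q = P_W / (2 * pi * n)
Step 1 — P_W = 1773.9 kW * 1000 = 1773900.0 W
Step 2 — 2 * pi * n = 2 * pi * 1.39 = 8.733628
Step 3 — Q = 1773900.0 / 8.733628 ≈ 203110 N·m (5 s.f.)

203110 N·m


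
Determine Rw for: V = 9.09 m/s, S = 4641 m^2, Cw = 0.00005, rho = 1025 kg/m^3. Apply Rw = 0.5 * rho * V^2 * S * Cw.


Formula: Rw = 0.5 * rho * V^2 * S * Cw
Step 1 — V^2 = 9.09^2 = 82.6281
Step 2 — 0.5 * rho * V^2 = 0.5 * 1025 * 82.6281 = 42346.90125
Step 3 — Rw = 42346.90125 * 4641 * 0.00005 ≈ 9826.6 N (5 s.f.)

9826.6 N


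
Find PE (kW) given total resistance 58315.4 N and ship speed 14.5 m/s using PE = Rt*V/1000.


Formula: PE = Rt * V / 1000 (kW)
Step 1 — PE (W) = 58315.4 * 14.5 = 845573.3 W
Step 2 — PE (kW) = 845573.3 / 1000 ≈ 845.57 kW (5 s.f.)

845.57 kW


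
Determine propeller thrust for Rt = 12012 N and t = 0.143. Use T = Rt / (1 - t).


Formula: T = Rt / (1 - t)
Step 1 — (1 - t) = 1 - 0.143 = 0.857
Step 2 — T = 12012 / 0.857 ≈ 14016 N (5 s.f.)

14016 N


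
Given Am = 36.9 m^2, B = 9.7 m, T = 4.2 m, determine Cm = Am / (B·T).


Formula: Cm = Am / (B * T)
Step 1 — B * T = 9.7 * 4.2 = 40.74 m^2
Step 2 — Cm = 36.9 / 40.74 ≈ 0.90574 (5 s.f.)

0.90574


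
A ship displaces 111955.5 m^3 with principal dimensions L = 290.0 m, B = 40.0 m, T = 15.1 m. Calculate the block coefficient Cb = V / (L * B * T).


Formula: Cb = V / (L * B * T)
Step 1 — L * B * T = 290.0 * 40.0 * 15.1 = 175160.0 m^3
Step 2 — Cb = 111955.5 / 175160.0 ≈ 0.63916 (5 s.f.)

0.63916


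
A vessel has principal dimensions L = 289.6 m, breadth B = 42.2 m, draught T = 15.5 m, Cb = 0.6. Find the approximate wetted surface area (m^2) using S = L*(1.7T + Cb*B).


Formula: S = 1.7*L*T + V/T with V = Cb*L*B*T, i.e. S = L * (1.7*T + Cb*B)
Step 1 — 1.7*T = 1.7 * 15.5 = 26.35 m
Step 2 — Cb*B = 0.6 * 42.2 = 25.32 m
Step 3 — 1.7*T + Cb*B = 26.35 + 25.32 = 51.67 m
Step 4 — S = 289.6 * 51.67 ≈ 14964 m^2 (5 s.f.)

14964 m^2


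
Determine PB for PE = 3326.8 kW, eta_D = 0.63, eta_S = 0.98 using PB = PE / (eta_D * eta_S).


Formula: PB = PE / (eta_D * eta_S)
Step 1 — combined efficiency = eta_D * eta_S = 0.63 * 0.98 = 0.6174
Step 2 — PB = 3326.8 / 0.6174 ≈ 5388.4 kW (5 s.f.)

5388.4 kW


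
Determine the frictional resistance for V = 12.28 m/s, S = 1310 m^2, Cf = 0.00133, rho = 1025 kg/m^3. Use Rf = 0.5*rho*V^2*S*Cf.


Formula: Rf = 0.5 * rho * V^2 * S * Cf
Step 1 — V^2 = 12.28^2 = 150.7984
Step 2 — 0.5 * rho * V^2 = 0.5 * 1025 * 150.7984 = 77284.18
Step 3 — Rf = 77284.18 * 1310 * 0.00133 ≈ 134650 N (5 s.f.)

134650 N


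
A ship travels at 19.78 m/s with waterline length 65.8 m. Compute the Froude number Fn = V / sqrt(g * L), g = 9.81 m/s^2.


Formula: Fn = V / sqrt(g * L)
Step 1 — g * L = 9.81 * 65.8 = 645.498
Step 2 — sqrt(g * L) = sqrt(645.498) = 25.406653
Step 3 — Fn = 19.78 / 25.406653 ≈ 0.77854 (5 s.f.)

0.77854


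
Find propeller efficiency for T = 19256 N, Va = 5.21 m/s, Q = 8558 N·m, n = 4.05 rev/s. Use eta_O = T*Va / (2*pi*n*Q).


Formula: eta = T * Va / (2 * pi * n * Q)
Step 1 — numerator = T * Va = 19256 * 5.21 = 100323.76
Step 2 — 2 * pi * n = 2 * pi * 4.05 = 25.4469
Step 3 — denominator = 25.4469 * 8558 = 217774.57
Step 4 — eta = 100323.76 / 217774.57 ≈ 0.46068 (5 s.f.)

0.46068


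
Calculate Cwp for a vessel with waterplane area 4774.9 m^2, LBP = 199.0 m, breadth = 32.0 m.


Formula: Cwp = Aw / (L * B)
Step 1 — L * B = 199.0 * 32.0 = 6368.0 m^2
Step 2 — Cwp = 4774.9 / 6368.0 ≈ 0.74983 (5 s.f.)

0.74983


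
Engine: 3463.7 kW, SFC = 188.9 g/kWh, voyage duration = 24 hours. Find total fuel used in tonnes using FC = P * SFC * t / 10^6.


Formula: FC (tonnes) = P * SFC * t / 1,000,000
Step 1 — P * SFC * t = 3463.7 * 188.9 * 24 = 15703030.32 g
Step 2 — FC (tonnes) = 15703030.32 / 1,000,000 ≈ 15.703 tonnes (5 s.f.)

15.703 tonnes


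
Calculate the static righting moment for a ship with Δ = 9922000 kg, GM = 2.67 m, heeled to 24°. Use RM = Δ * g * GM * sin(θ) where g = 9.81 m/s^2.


Formula: GZ = GM * sin(theta); RM = disp * g * GZ
Step 1 — GZ = 2.67 * sin(24°) = 2.67 * 0.406737 = 1.085988 m
Step 2 — RM = 9922000 * 9.81 * 1.085988 ≈ 105700000 N·m (5 s.f.)

105700000 N·m


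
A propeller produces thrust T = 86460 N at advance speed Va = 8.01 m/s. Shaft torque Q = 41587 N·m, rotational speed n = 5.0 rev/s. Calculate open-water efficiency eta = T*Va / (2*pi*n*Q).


Formula: eta = T * Va / (2 * pi * n * Q)
Step 1 — numerator = T * Va = 86460 * 8.01 = 692544.6
Step 2 — 2 * pi * n = 2 * pi * 5.0 = 31.415927
Step 3 — denominator = 31.415927 * 41587 = 1306494.16
Step 4 — eta = 692544.6 / 1306494.16 ≈ 0.53008 (5 s.f.)

0.53008


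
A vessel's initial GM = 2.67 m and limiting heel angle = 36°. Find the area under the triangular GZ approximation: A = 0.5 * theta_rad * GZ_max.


Formula: GZ_max = GM * sin(theta); Area = 0.5 * theta_rad * GZ_max
Step 1 — GZ_max = 2.67 * sin(36°) = 2.67 * 0.587785 = 1.569386 m
Step 2 — theta_rad = 36 * pi/180 = 0.628319 rad
Step 3 — Area = 0.5 * 0.628319 * 1.569386 ≈ 0.49304 m·rad (5 s.f.)

0.49304 m·rad


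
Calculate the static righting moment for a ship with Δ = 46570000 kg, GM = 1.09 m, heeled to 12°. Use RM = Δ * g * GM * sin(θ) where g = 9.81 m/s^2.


Formula: GZ = GM * sin(theta); RM = disp * g * GZ
Step 1 — GZ = 1.09 * sin(12°) = 1.09 * 0.207912 = 0.226624 m
Step 2 — RM = 46570000 * 9.81 * 0.226624 ≈ 103530000 N·m (5 s.f.)

103530000 N·m


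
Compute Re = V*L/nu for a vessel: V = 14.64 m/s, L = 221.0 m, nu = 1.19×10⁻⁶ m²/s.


Formula: Re = V * L / nu
Step 1 — V * L = 14.64 * 221.0 = 3235.44 m^2/s
Step 2 — Re = 3235.44 / 1.19e-6 = 2.72e+09

2.72e+09


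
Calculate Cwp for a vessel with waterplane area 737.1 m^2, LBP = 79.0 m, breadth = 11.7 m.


Formula: Cwp = Aw / (L * B)
Step 1 — L * B = 79.0 * 11.7 = 924.3 m^2
Step 2 — Cwp = 737.1 / 924.3 ≈ 0.79747 (5 s.f.)

0.79747


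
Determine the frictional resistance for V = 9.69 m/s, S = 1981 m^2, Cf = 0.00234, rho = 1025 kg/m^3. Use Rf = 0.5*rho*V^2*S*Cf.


Formula: Rf = 0.5 * rho * V^2 * S * Cf
Step 1 — V^2 = 9.69^2 = 93.8961
Step 2 — 0.5 * rho * V^2 = 0.5 * 1025 * 93.8961 = 48121.75125
Step 3 — Rf = 48121.75125 * 1981 * 0.00234 ≈ 223070 N (5 s.f.)

223070 N


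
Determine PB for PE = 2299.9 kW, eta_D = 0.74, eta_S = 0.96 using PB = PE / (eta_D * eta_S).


Formula: PB = PE / (eta_D * eta_S)
Step 1 — combined efficiency = eta_D * eta_S = 0.74 * 0.96 = 0.7104
Step 2 — PB = 2299.9 / 0.7104 ≈ 3237.5 kW (5 s.f.)

3237.5 kW


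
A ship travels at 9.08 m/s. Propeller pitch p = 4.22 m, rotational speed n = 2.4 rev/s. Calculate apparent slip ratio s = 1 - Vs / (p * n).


Formula: s = 1 - Vs / (p * n)
Step 1 — p * n = 4.22 * 2.4 = 10.128
Step 2 — Vs / (p*n) = 9.08 / 10.128 = 0.896524 (6 d.p.)
Step 3 — s = 1 - 0.896524 = 0.103476

0.103476


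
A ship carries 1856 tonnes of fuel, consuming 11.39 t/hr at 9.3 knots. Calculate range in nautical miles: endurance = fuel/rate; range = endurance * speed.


Formula: endurance = fuel / rate; range = endurance * speed
Step 1 — endurance = 1856 / 11.39 = 162.95 hours
Step 2 — range = 162.95 * 9.3 ≈ 1515.4 nautical miles (5 s.f.)

1515.4 NM


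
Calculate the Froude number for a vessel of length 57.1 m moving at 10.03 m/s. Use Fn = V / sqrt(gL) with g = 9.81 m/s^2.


Formula: Fn = V / sqrt(g * L)
Step 1 — g * L = 9.81 * 57.1 = 560.151
Step 2 — sqrt(g * L) = sqrt(560.151) = 23.667509
Step 3 — Fn = 10.03 / 23.667509 ≈ 0.42379 (5 s.f.)

0.42379


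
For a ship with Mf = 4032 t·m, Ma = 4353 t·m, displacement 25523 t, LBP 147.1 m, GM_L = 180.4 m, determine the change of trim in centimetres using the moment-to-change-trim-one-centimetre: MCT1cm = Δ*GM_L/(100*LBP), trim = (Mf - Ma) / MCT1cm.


Formula: net trimming moment = Mf - Ma; MCT1cm = Δ*GM_L/(100*LBP); trim = net moment / MCT1cm
Step 1 — net trimming moment = 4032 - 4353 = -321 t·m
Step 2 — MCT1cm = 25523 * 180.4 / (100 * 147.1) = 313.0081 t·m/cm
Step 3 — trim = -321 / 313.0081 ≈ -1.0255 cm (5 s.f.)

-1.0255 cm


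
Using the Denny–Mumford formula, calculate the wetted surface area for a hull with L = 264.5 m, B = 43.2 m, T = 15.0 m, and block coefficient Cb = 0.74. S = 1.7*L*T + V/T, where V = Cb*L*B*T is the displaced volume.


Formula: S = 1.7*L*T + V/T with V = Cb*L*B*T, i.e. S = L * (1.7*T + Cb*B)
Step 1 — 1.7*T = 1.7 * 15.0 = 25.5 m
Step 2 — Cb*B = 0.74 * 43.2 = 31.968 m
Step 3 — 1.7*T + Cb*B = 25.5 + 31.968 = 57.468 m
Step 4 — S = 264.5 * 57.468 ≈ 15200 m^2 (5 s.f.)

15200 m^2


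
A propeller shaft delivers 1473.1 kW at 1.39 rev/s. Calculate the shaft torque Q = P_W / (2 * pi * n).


Formula: Q = P_W / (2 * pi * n)
Step 1 — P_W = 1473.1 kW * 1000 = 1473100.0 W
Step 2 — 2 * pi * n = 2 * pi * 1.39 = 8.733628
Step 3 — Q = 1473100.0 / 8.733628 ≈ 168670 N·m (5 s.f.)

168670 N·m


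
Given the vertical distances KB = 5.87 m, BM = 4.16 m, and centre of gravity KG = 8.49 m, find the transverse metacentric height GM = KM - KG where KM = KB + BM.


Formula: GM = KB + BM - KG
Step 1 — KM = KB + BM = 5.87 + 4.16 = 10.03 m
Step 2 — GM = KM - KG = 10.03 - 8.49 = 1.54 m

1.54 m


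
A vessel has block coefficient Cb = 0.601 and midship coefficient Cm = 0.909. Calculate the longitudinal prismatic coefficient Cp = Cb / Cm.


Formula: Cp = Cb / Cm
Substituting: Cp = 0.601 / 0.909
Result: Cp ≈ 0.66117 (5 s.f.)

0.66117


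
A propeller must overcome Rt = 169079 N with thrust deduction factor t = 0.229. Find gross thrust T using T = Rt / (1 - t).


Formula: T = Rt / (1 - t)
Step 1 — (1 - t) = 1 - 0.229 = 0.771
Step 2 — T = 169079 / 0.771 ≈ 219300 N (5 s.f.)

219300 N


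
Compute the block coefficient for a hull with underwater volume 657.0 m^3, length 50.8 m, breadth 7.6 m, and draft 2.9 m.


Formula: Cb = V / (L * B * T)
Step 1 — L * B * T = 50.8 * 7.6 * 2.9 = 1119.632 m^3
Step 2 — Cb = 657.0 / 1119.632 ≈ 0.58680 (5 s.f.)

0.58680


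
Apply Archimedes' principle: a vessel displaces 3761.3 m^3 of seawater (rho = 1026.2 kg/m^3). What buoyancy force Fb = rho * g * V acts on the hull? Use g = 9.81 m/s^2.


Formula: Fb = rho * g * V
Substituting: Fb = 1026.2 * 9.81 * 3761.3
Intermediate: 1026.2 * 9.81 = 10067.022
Result: Fb = 10067.022 * 3761.3 ≈ 37865000 N (5 s.f.)

37865000 N


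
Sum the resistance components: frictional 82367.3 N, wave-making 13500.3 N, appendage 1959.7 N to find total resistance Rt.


Formula: Rt = Rf + Rw + Ra
Substituting: Rt = 82367.3 + 13500.3 + 1959.7
Result: Rt = 97827.3 N

97827.3 N


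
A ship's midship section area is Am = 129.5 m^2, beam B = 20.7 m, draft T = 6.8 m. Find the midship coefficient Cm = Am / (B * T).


Formula: Cm = Am / (B * T)
Step 1 — B * T = 20.7 * 6.8 = 140.76 m^2
Step 2 — Cm = 129.5 / 140.76 ≈ 0.92001 (5 s.f.)

0.92001


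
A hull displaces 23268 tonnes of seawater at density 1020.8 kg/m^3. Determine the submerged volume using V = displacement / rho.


Formula: V = mass / rho
Step 1 — convert tonnes to kg: 23268 t * 1000 = 23268000 kg
Step 2 — V = 23268000 / 1020.8 ≈ 22794 m^3 (5 s.f.)

22794 m^3


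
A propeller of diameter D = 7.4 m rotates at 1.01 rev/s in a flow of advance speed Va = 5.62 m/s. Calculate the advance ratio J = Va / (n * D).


Formula: J = Va / (n * D)
Step 1 — n * D = 1.01 * 7.4 = 7.474
Step 2 — J = 5.62 / 7.474 ≈ 0.75194 (5 s.f.)

0.75194


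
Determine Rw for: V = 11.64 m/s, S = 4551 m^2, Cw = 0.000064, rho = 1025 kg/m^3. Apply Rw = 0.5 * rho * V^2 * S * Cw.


Formula: Rw = 0.5 * rho * V^2 * S * Cw
Step 1 — V^2 = 11.64^2 = 135.4896
Step 2 — 0.5 * rho * V^2 = 0.5 * 1025 * 135.4896 = 69438.42
Step 3 — Rw = 69438.42 * 4551 * 0.000064 ≈ 20225 N (5 s.f.)

20225 N


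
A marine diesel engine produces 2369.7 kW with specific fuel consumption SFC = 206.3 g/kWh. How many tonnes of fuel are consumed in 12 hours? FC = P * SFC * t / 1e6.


Formula: FC (tonnes) = P * SFC * t / 1,000,000
Step 1 — P * SFC * t = 2369.7 * 206.3 * 12 = 5866429.32 g
Step 2 — FC (tonnes) = 5866429.32 / 1,000,000 ≈ 5.8664 tonnes (5 s.f.)

5.8664 tonnes


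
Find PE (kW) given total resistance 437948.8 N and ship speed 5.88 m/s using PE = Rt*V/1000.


Formula: PE = Rt * V / 1000 (kW)
Step 1 — PE (W) = 437948.8 * 5.88 = 2575138.944 W
Step 2 — PE (kW) = 2575138.944 / 1000 ≈ 2575.1 kW (5 s.f.)

2575.1 kW


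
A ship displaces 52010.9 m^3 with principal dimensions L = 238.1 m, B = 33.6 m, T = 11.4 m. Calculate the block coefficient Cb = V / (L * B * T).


Formula: Cb = V / (L * B * T)
Step 1 — L * B * T = 238.1 * 33.6 * 11.4 = 91201.824 m^3
Step 2 — Cb = 52010.9 / 91201.824 ≈ 0.57028 (5 s.f.)

0.57028


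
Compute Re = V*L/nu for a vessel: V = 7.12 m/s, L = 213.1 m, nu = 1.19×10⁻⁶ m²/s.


Formula: Re = V * L / nu
Step 1 — V * L = 7.12 * 213.1 = 1517.272 m^2/s
Step 2 — Re = 1517.272 / 1.19e-6 = 1.28e+09

1.28e+09


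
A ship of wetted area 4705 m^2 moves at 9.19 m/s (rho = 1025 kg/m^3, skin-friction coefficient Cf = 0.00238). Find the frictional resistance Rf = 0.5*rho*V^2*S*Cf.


Formula: Rf = 0.5 * rho * V^2 * S * Cf
Step 1 — V^2 = 9.19^2 = 84.4561
Step 2 — 0.5 * rho * V^2 = 0.5 * 1025 * 84.4561 = 43283.75125
Step 3 — Rf = 43283.75125 * 4705 * 0.00238 ≈ 484690 N (5 s.f.)

484690 N


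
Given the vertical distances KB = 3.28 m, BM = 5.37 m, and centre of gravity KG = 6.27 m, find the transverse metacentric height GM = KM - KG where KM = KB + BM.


Formula: GM = KB + BM - KG
Step 1 — KM = KB + BM = 3.28 + 5.37 = 8.65 m
Step 2 — GM = KM - KG = 8.65 - 6.27 = 2.38 m

2.38 m


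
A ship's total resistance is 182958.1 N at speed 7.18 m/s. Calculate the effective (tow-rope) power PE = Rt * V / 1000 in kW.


Formula: PE = Rt * V / 1000 (kW)
Step 1 — PE (W) = 182958.1 * 7.18 = 1313639.158 W
Step 2 — PE (kW) = 1313639.158 / 1000 ≈ 1313.6 kW (5 s.f.)

1313.6 kW


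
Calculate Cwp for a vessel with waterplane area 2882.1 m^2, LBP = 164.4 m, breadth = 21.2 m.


Formula: Cwp = Aw / (L * B)
Step 1 — L * B = 164.4 * 21.2 = 3485.28 m^2
Step 2 — Cwp = 2882.1 / 3485.28 ≈ 0.82693 (5 s.f.)

0.82693


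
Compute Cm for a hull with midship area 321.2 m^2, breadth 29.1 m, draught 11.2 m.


Formula: Cm = Am / (B * T)
Step 1 — B * T = 29.1 * 11.2 = 325.92 m^2
Step 2 — Cm = 321.2 / 325.92 ≈ 0.98552 (5 s.f.)

0.98552


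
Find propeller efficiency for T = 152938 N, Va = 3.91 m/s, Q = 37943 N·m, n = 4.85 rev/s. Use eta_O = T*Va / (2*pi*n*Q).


Formula: eta = T * Va / (2 * pi * n * Q)
Step 1 — numerator = T * Va = 152938 * 3.91 = 597987.58
Step 2 — 2 * pi * n = 2 * pi * 4.85 = 30.473449
Step 3 — denominator = 30.473449 * 37943 = 1156254.08
Step 4 — eta = 597987.58 / 1156254.08 ≈ 0.51718 (5 s.f.)

0.51718


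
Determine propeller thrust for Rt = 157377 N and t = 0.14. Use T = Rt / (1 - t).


Formula: T = Rt / (1 - t)
Step 1 — (1 - t) = 1 - 0.14 = 0.86
Step 2 — T = 157377 / 0.86 ≈ 183000 N (5 s.f.)

183000 N


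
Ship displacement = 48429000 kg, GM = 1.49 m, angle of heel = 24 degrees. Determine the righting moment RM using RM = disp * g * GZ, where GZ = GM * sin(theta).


Formula: GZ = GM * sin(theta); RM = disp * g * GZ
Step 1 — GZ = 1.49 * sin(24°) = 1.49 * 0.406737 = 0.606038 m
Step 2 — RM = 48429000 * 9.81 * 0.606038 ≈ 287920000 N·m (5 s.f.)

287920000 N·m


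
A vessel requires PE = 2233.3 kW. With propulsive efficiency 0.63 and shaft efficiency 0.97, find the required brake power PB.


Formula: PB = PE / (eta_D * eta_S)
Step 1 — combined efficiency = eta_D * eta_S = 0.63 * 0.97 = 0.6111
Step 2 — PB = 2233.3 / 0.6111 ≈ 3654.6 kW (5 s.f.)

3654.6 kW


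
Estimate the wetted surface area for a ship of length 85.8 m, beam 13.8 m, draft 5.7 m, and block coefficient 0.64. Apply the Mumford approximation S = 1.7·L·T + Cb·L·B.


Formula: S = 1.7*L*T + V/T with V = Cb*L*B*T, i.e. S = L * (1.7*T + Cb*B)
Step 1 — 1.7*T = 1.7 * 5.7 = 9.69 m
Step 2 — Cb*B = 0.64 * 13.8 = 8.832 m
Step 3 — 1.7*T + Cb*B = 9.69 + 8.832 = 18.522 m
Step 4 — S = 85.8 * 18.522 ≈ 1589.2 m^2 (5 s.f.)

1589.2 m^2


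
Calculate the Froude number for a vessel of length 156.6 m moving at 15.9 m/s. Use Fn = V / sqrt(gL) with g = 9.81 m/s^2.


Formula: Fn = V / sqrt(g * L)
Step 1 — g * L = 9.81 * 156.6 = 1536.246
Step 2 — sqrt(g * L) = sqrt(1536.246) = 39.194974
Step 3 — Fn = 15.9 / 39.194974 ≈ 0.40566 (5 s.f.)

0.40566


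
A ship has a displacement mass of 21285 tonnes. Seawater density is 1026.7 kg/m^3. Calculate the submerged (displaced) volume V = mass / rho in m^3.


Formula: V = mass / rho
Step 1 — convert tonnes to kg: 21285 t * 1000 = 21285000 kg
Step 2 — V = 21285000 / 1026.7 ≈ 20731 m^3 (5 s.f.)

20731 m^3


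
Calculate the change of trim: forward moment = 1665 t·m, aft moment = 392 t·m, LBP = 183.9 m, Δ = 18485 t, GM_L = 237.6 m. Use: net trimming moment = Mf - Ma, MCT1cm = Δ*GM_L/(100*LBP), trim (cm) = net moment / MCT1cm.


Formula: net trimming moment = Mf - Ma; MCT1cm = Δ*GM_L/(100*LBP); trim = net moment / MCT1cm
Step 1 — net trimming moment = 1665 - 392 = 1273 t·m
Step 2 — MCT1cm = 18485 * 237.6 / (100 * 183.9) = 238.8274 t·m/cm
Step 3 — trim = 1273 / 238.8274 ≈ 5.3302 cm (5 s.f.)

5.3302 cm


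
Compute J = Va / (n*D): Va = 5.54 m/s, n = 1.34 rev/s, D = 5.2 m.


Formula: J = Va / (n * D)
Step 1 — n * D = 1.34 * 5.2 = 6.968
Step 2 — J = 5.54 / 6.968 ≈ 0.79506 (5 s.f.)

0.79506


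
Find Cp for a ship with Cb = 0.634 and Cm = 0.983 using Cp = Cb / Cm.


Formula: Cp = Cb / Cm
Substituting: Cp = 0.634 / 0.983
Result: Cp ≈ 0.64496 (5 s.f.)

0.64496


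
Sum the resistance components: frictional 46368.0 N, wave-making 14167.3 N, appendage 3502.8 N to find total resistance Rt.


Formula: Rt = Rf + Rw + Ra
Substituting: Rt = 46368.0 + 14167.3 + 3502.8
Result: Rt = 64038.1 N

64038.1 N


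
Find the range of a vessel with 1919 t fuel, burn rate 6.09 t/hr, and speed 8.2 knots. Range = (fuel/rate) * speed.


Formula: endurance = fuel / rate; range = endurance * speed
Step 1 — endurance = 1919 / 6.09 = 315.1067 hours
Step 2 — range = 315.1067 * 8.2 ≈ 2583.9 nautical miles (5 s.f.)

2583.9 NM


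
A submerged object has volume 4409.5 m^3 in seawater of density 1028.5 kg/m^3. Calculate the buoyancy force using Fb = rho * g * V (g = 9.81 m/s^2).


Formula: Fb = rho * g * V
Substituting: Fb = 1028.5 * 9.81 * 4409.5
Intermediate: 1028.5 * 9.81 = 10089.585
Result: Fb = 10089.585 * 4409.5 ≈ 44490000 N (5 s.f.)

44490000 N


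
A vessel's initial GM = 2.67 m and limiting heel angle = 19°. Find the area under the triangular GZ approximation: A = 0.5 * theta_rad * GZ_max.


Formula: GZ_max = GM * sin(theta); Area = 0.5 * theta_rad * GZ_max
Step 1 — GZ_max = 2.67 * sin(19°) = 2.67 * 0.325568 = 0.869267 m
Step 2 — theta_rad = 19 * pi/180 = 0.331613 rad
Step 3 — Area = 0.5 * 0.331613 * 0.869267 ≈ 0.14413 m·rad (5 s.f.)

0.14413 m·rad


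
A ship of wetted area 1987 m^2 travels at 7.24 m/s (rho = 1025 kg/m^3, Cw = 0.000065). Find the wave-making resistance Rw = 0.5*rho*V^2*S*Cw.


Formula: Rw = 0.5 * rho * V^2 * S * Cw
Step 1 — V^2 = 7.24^2 = 52.4176
Step 2 — 0.5 * rho * V^2 = 0.5 * 1025 * 52.4176 = 26864.02
Step 3 — Rw = 26864.02 * 1987 * 0.000065 ≈ 3469.6 N (5 s.f.)

3469.6 N


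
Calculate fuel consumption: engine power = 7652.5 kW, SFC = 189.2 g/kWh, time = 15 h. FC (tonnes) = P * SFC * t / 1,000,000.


Formula: FC (tonnes) = P * SFC * t / 1,000,000
Step 1 — P * SFC * t = 7652.5 * 189.2 * 15 = 21717795.0 g
Step 2 — FC (tonnes) = 21717795.0 / 1,000,000 ≈ 21.718 tonnes (5 s.f.)

21.718 tonnes


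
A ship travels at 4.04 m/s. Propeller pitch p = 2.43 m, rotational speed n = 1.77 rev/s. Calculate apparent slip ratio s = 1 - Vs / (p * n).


Formula: s = 1 - Vs / (p * n)
Step 1 — p * n = 2.43 * 1.77 = 4.3011
Step 2 — Vs / (p*n) = 4.04 / 4.3011 = 0.939295 (6 d.p.)
Step 3 — s = 1 - 0.939295 = 0.060705

0.060705


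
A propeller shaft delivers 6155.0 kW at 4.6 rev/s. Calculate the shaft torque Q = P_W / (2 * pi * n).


Formula: Q = P_W / (2 * pi * n)
Step 1 — P_W = 6155.0 kW * 1000 = 6155000.0 W
Step 2 — 2 * pi * n = 2 * pi * 4.6 = 28.902652
Step 3 — Q = 6155000.0 / 28.902652 ≈ 212960 N·m (5 s.f.)

212960 N·m


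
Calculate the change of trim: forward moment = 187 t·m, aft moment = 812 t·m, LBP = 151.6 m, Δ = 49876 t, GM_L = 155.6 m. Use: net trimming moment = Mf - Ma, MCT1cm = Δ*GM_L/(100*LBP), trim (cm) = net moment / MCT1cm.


Formula: net trimming moment = Mf - Ma; MCT1cm = Δ*GM_L/(100*LBP); trim = net moment / MCT1cm
Step 1 — net trimming moment = 187 - 812 = -625 t·m
Step 2 — MCT1cm = 49876 * 155.6 / (100 * 151.6) = 511.9199 t·m/cm
Step 3 — trim = -625 / 511.9199 ≈ -1.2209 cm (5 s.f.)

-1.2209 cm


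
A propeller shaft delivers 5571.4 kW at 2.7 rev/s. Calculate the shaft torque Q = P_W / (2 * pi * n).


Formula: Q = P_W / (2 * pi * n)
Step 1 — P_W = 5571.4 kW * 1000 = 5571400.0 W
Step 2 — 2 * pi * n = 2 * pi * 2.7 = 16.9646
Step 3 — Q = 5571400.0 / 16.9646 ≈ 328410 N·m (5 s.f.)

328410 N·m


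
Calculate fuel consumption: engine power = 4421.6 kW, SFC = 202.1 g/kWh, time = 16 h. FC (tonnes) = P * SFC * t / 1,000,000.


Formula: FC (tonnes) = P * SFC * t / 1,000,000
Step 1 — P * SFC * t = 4421.6 * 202.1 * 16 = 14297685.76 g
Step 2 — FC (tonnes) = 14297685.76 / 1,000,000 ≈ 14.298 tonnes (5 s.f.)

14.298 tonnes


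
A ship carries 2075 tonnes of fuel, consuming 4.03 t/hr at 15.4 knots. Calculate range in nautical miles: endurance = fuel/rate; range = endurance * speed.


Formula: endurance = fuel / rate; range = endurance * speed
Step 1 — endurance = 2075 / 4.03 = 514.8883 hours
Step 2 — range = 514.8883 * 15.4 ≈ 7929.3 nautical miles (5 s.f.)

7929.3 NM


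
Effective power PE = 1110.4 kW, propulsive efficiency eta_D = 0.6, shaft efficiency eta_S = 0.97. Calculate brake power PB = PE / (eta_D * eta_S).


Formula: PB = PE / (eta_D * eta_S)
Step 1 — combined efficiency = eta_D * eta_S = 0.6 * 0.97 = 0.582
Step 2 — PB = 1110.4 / 0.582 ≈ 1907.9 kW (5 s.f.)

1907.9 kW


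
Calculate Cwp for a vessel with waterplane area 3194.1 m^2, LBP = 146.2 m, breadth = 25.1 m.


Formula: Cwp = Aw / (L * B)
Step 1 — L * B = 146.2 * 25.1 = 3669.62 m^2
Step 2 — Cwp = 3194.1 / 3669.62 ≈ 0.87042 (5 s.f.)

0.87042


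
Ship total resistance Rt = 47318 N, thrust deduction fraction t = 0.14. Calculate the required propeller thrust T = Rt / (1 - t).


Formula: T = Rt / (1 - t)
Step 1 — (1 - t) = 1 - 0.14 = 0.86
Step 2 — T = 47318 / 0.86 ≈ 55021 N (5 s.f.)

55021 N


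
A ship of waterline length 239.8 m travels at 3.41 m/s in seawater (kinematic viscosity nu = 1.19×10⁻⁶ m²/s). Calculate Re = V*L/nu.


Formula: Re = V * L / nu
Step 1 — V * L = 3.41 * 239.8 = 817.718 m^2/s
Step 2 — Re = 817.718 / 1.19e-6 = 6.87e+08

6.87e+08


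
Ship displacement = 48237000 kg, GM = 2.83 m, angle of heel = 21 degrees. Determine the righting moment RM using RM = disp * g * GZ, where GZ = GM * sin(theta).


Formula: GZ = GM * sin(theta); RM = disp * g * GZ
Step 1 — GZ = 2.83 * sin(21°) = 2.83 * 0.358368 = 1.014181 m
Step 2 — RM = 48237000 * 9.81 * 1.014181 ≈ 479920000 N·m (5 s.f.)

479920000 N·m


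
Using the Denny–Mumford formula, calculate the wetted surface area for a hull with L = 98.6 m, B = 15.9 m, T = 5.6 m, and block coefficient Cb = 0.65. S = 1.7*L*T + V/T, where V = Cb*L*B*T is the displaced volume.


Formula: S = 1.7*L*T + V/T with V = Cb*L*B*T, i.e. S = L * (1.7*T + Cb*B)
Step 1 — 1.7*T = 1.7 * 5.6 = 9.52 m
Step 2 — Cb*B = 0.65 * 15.9 = 10.335 m
Step 3 — 1.7*T + Cb*B = 9.52 + 10.335 = 19.855 m
Step 4 — S = 98.6 * 19.855 ≈ 1957.7 m^2 (5 s.f.)

1957.7 m^2


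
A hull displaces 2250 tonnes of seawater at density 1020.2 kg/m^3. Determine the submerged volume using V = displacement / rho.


Formula: V = mass / rho
Step 1 — convert tonnes to kg: 2250 t * 1000 = 2250000 kg
Step 2 — V = 2250000 / 1020.2 ≈ 2205.4 m^3 (5 s.f.)

2205.4 m^3


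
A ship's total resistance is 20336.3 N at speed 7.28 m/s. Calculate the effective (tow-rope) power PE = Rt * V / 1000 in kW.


Formula: PE = Rt * V / 1000 (kW)
Step 1 — PE (W) = 20336.3 * 7.28 = 148048.264 W
Step 2 — PE (kW) = 148048.264 / 1000 ≈ 148.05 kW (5 s.f.)

148.05 kW


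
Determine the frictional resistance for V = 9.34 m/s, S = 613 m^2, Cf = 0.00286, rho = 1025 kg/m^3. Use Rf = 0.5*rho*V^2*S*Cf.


Formula: Rf = 0.5 * rho * V^2 * S * Cf
Step 1 — V^2 = 9.34^2 = 87.2356
Step 2 — 0.5 * rho * V^2 = 0.5 * 1025 * 87.2356 = 44708.245
Step 3 — Rf = 44708.245 * 613 * 0.00286 ≈ 78382 N (5 s.f.)

78382 N


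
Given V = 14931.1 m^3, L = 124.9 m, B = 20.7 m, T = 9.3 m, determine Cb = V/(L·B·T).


Formula: Cb = V / (L * B * T)
Step 1 — L * B * T = 124.9 * 20.7 * 9.3 = 24044.499 m^3
Step 2 — Cb = 14931.1 / 24044.499 ≈ 0.62098 (5 s.f.)

0.62098


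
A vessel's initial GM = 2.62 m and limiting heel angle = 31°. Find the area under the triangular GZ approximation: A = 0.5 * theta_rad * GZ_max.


Formula: GZ_max = GM * sin(theta); Area = 0.5 * theta_rad * GZ_max
Step 1 — GZ_max = 2.62 * sin(31°) = 2.62 * 0.515038 = 1.3494 m
Step 2 — theta_rad = 31 * pi/180 = 0.541052 rad
Step 3 — Area = 0.5 * 0.541052 * 1.3494 ≈ 0.36505 m·rad (5 s.f.)

0.36505 m·rad


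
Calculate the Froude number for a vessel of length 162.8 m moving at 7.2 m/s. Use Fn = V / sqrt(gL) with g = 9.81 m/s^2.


Formula: Fn = V / sqrt(g * L)
Step 1 — g * L = 9.81 * 162.8 = 1597.068
Step 2 — sqrt(g * L) = sqrt(1597.068) = 39.963333
Step 3 — Fn = 7.2 / 39.963333 ≈ 0.18017 (5 s.f.)

0.18017


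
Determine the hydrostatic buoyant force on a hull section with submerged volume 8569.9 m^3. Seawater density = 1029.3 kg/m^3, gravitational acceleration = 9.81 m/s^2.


Formula: Fb = rho * g * V
Substituting: Fb = 1029.3 * 9.81 * 8569.9
Intermediate: 1029.3 * 9.81 = 10097.433
Result: Fb = 10097.433 * 8569.9 ≈ 86534000 N (5 s.f.)

86534000 N


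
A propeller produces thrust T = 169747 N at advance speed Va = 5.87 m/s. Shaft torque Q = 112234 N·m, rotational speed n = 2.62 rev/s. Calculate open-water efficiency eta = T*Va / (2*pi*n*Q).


Formula: eta = T * Va / (2 * pi * n * Q)
Step 1 — numerator = T * Va = 169747 * 5.87 = 996414.89
Step 2 — 2 * pi * n = 2 * pi * 2.62 = 16.461946
Step 3 — denominator = 16.461946 * 112234 = 1847590.05
Step 4 — eta = 996414.89 / 1847590.05 ≈ 0.53931 (5 s.f.)

0.53931


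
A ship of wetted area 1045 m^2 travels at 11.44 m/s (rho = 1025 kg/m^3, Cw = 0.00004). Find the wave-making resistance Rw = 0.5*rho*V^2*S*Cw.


Formula: Rw = 0.5 * rho * V^2 * S * Cw
Step 1 — V^2 = 11.44^2 = 130.8736
Step 2 — 0.5 * rho * V^2 = 0.5 * 1025 * 130.8736 = 67072.72
Step 3 — Rw = 67072.72 * 1045 * 0.00004 ≈ 2803.6 N (5 s.f.)

2803.6 N


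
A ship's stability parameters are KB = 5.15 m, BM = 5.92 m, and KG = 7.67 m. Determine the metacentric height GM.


Formula: GM = KB + BM - KG
Step 1 — KM = KB + BM = 5.15 + 5.92 = 11.07 m
Step 2 — GM = KM - KG = 11.07 - 7.67 = 3.4 m

3.4 m


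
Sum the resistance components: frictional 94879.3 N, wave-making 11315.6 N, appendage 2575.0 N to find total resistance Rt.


Formula: Rt = Rf + Rw + Ra
Substituting: Rt = 94879.3 + 11315.6 + 2575.0
Result: Rt = 108769.9 N

108769.9 N


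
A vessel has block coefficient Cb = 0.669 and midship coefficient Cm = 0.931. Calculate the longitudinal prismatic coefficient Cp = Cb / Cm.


Formula: Cp = Cb / Cm
Substituting: Cp = 0.669 / 0.931
Result: Cp ≈ 0.71858 (5 s.f.)

0.71858


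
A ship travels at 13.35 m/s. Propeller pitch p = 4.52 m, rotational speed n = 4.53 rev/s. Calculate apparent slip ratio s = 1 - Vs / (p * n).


Formula: s = 1 - Vs / (p * n)
Step 1 — p * n = 4.52 * 4.53 = 20.4756
Step 2 — Vs / (p*n) = 13.35 / 20.4756 = 0.651996 (6 d.p.)
Step 3 — s = 1 - 0.651996 = 0.348004

0.348004


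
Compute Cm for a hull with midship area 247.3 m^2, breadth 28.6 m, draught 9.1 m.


Formula: Cm = Am / (B * T)
Step 1 — B * T = 28.6 * 9.1 = 260.26 m^2
Step 2 — Cm = 247.3 / 260.26 ≈ 0.95020 (5 s.f.)

0.95020


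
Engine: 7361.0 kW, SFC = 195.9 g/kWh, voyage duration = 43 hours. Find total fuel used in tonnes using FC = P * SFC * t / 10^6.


Formula: FC (tonnes) = P * SFC * t / 1,000,000
Step 1 — P * SFC * t = 7361.0 * 195.9 * 43 = 62006855.7 g
Step 2 — FC (tonnes) = 62006855.7 / 1,000,000 ≈ 62.007 tonnes (5 s.f.)

62.007 tonnes


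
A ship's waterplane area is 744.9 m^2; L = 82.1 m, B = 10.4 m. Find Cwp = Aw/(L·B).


Formula: Cwp = Aw / (L * B)
Step 1 — L * B = 82.1 * 10.4 = 853.84 m^2
Step 2 — Cwp = 744.9 / 853.84 ≈ 0.87241 (5 s.f.)

0.87241


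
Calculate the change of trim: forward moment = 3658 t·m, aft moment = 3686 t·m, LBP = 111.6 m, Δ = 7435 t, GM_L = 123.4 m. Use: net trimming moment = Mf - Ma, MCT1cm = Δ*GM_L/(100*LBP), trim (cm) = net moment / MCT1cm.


Formula: net trimming moment = Mf - Ma; MCT1cm = Δ*GM_L/(100*LBP); trim = net moment / MCT1cm
Step 1 — net trimming moment = 3658 - 3686 = -28 t·m
Step 2 — MCT1cm = 7435 * 123.4 / (100 * 111.6) = 82.2114 t·m/cm
Step 3 — trim = -28 / 82.2114 ≈ -0.34059 cm (5 s.f.)

-0.34059 cm


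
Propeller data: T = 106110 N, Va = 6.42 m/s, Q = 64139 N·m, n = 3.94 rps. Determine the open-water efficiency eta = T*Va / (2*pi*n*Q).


Formula: eta = T * Va / (2 * pi * n * Q)
Step 1 — numerator = T * Va = 106110 * 6.42 = 681226.2
Step 2 — 2 * pi * n = 2 * pi * 3.94 = 24.75575
Step 3 — denominator = 24.75575 * 64139 = 1587809.05
Step 4 — eta = 681226.2 / 1587809.05 ≈ 0.42904 (5 s.f.)

0.42904


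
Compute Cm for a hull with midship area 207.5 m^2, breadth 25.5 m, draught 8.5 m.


Formula: Cm = Am / (B * T)
Step 1 — B * T = 25.5 * 8.5 = 216.75 m^2
Step 2 — Cm = 207.5 / 216.75 ≈ 0.95732 (5 s.f.)

0.95732


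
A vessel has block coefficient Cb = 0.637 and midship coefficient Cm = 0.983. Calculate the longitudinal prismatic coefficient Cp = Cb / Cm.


Formula: Cp = Cb / Cm
Substituting: Cp = 0.637 / 0.983
Result: Cp ≈ 0.64802 (5 s.f.)

0.64802


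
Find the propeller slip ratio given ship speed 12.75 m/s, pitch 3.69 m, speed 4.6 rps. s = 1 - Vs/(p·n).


Formula: s = 1 - Vs / (p * n)
Step 1 — p * n = 3.69 * 4.6 = 16.974
Step 2 — Vs / (p*n) = 12.75 / 16.974 = 0.751149 (6 d.p.)
Step 3 — s = 1 - 0.751149 = 0.248851

0.248851


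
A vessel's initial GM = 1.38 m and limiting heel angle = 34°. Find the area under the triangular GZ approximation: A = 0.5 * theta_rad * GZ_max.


Formula: GZ_max = GM * sin(theta); Area = 0.5 * theta_rad * GZ_max
Step 1 — GZ_max = 1.38 * sin(34°) = 1.38 * 0.559193 = 0.771686 m
Step 2 — theta_rad = 34 * pi/180 = 0.593412 rad
Step 3 — Area = 0.5 * 0.593412 * 0.771686 ≈ 0.22896 m·rad (5 s.f.)

0.22896 m·rad


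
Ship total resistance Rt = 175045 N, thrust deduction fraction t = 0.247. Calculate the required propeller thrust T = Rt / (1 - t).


Formula: T = Rt / (1 - t)
Step 1 — (1 - t) = 1 - 0.247 = 0.753
Step 2 — T = 175045 / 0.753 ≈ 232460 N (5 s.f.)

232460 N


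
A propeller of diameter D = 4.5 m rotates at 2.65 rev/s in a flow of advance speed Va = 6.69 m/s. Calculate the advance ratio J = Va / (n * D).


Formula: J = Va / (n * D)
Step 1 — n * D = 2.65 * 4.5 = 11.925
Step 2 — J = 6.69 / 11.925 ≈ 0.56101 (5 s.f.)

0.56101


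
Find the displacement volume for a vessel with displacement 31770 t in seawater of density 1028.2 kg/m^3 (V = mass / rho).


Formula: V = mass / rho
Step 1 — convert tonnes to kg: 31770 t * 1000 = 31770000 kg
Step 2 — V = 31770000 / 1028.2 ≈ 30899 m^3 (5 s.f.)

30899 m^3


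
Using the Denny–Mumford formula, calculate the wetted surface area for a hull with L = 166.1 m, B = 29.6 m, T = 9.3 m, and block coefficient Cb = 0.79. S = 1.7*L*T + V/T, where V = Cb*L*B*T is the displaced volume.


Formula: S = 1.7*L*T + V/T with V = Cb*L*B*T, i.e. S = L * (1.7*T + Cb*B)
Step 1 — 1.7*T = 1.7 * 9.3 = 15.81 m
Step 2 — Cb*B = 0.79 * 29.6 = 23.384 m
Step 3 — 1.7*T + Cb*B = 15.81 + 23.384 = 39.194 m
Step 4 — S = 166.1 * 39.194 ≈ 6510.1 m^2 (5 s.f.)

6510.1 m^2
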